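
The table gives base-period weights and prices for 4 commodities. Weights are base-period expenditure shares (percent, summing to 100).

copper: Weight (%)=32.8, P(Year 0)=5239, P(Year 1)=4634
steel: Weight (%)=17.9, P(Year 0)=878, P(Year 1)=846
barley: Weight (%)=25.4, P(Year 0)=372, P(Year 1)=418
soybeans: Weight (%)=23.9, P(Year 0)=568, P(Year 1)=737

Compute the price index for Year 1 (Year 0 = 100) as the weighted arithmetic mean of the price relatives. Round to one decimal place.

105.8

copper: 32.8 × (4634/5239) = 32.8 × 0.884520 = 29.0123
steel: 17.9 × (846/878) = 17.9 × 0.963554 = 17.2476
barley: 25.4 × (418/372) = 25.4 × 1.123656 = 28.5409
soybeans: 23.9 × (737/568) = 23.9 × 1.297535 = 31.0111
Index = Σ wᵢ·(p₁ᵢ/p₀ᵢ) = 29.0123 + 17.2476 + 28.5409 + 31.0111 = 105.8118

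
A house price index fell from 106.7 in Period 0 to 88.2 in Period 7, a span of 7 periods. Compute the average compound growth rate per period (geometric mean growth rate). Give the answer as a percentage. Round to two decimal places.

-2.68%

Growth factor = (88.2/106.7)^(1/7) = (0.826617)^(1/7) = 0.973165
Growth rate = 0.973165 − 1 = -0.026835 = -2.6835%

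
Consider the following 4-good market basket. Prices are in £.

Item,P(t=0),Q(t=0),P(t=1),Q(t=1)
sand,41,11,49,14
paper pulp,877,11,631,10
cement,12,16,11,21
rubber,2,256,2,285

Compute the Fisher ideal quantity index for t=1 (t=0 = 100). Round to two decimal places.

94.78

Laspeyres component (base-period weights):
ΣP(t=0)Q(t=1) = 41×14 + 877×10 + 12×21 + 2×285 = 574 + 8770 + 252 + 570 = 10166
ΣP(t=0)Q(t=0) = 41×11 + 877×11 + 12×16 + 2×256 = 451 + 9647 + 192 + 512 = 10802
L = 10166 / 10802 × 100 = 94.1122
Paasche component (current-period weights):
ΣP(t=1)Q(t=1) = 49×14 + 631×10 + 11×21 + 2×285 = 686 + 6310 + 231 + 570 = 7797
ΣP(t=1)Q(t=0) = 49×11 + 631×11 + 11×16 + 2×256 = 539 + 6941 + 176 + 512 = 8168
P = 7797 / 8168 × 100 = 95.4579
Fisher = √(L × P) = √(94.1122 × 95.4579) = 94.7827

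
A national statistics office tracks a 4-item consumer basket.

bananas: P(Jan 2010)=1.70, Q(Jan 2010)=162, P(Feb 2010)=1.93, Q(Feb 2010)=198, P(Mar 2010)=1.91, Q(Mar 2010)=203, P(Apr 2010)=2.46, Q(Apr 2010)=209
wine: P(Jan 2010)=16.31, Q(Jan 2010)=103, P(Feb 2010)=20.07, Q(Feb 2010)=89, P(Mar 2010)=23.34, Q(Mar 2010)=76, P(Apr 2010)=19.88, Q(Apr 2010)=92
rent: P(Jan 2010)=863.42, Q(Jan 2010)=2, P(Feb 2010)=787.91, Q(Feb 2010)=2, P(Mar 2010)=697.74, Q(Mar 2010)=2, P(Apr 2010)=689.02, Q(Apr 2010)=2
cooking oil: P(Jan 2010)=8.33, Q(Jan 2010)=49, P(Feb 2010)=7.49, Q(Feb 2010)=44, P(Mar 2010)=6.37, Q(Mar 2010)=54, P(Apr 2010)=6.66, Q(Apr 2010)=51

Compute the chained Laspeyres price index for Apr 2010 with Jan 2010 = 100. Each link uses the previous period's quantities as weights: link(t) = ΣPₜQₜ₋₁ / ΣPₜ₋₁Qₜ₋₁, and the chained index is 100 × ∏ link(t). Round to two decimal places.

102.97

Link Jan 2010→Feb 2010:
ΣP(Feb 2010)Q(Jan 2010) = 1.93×162 + 20.07×103 + 787.91×2 + 7.49×49 = 312.66 + 2067.21 + 1575.82 + 367.01 = 4322.7
ΣP(Jan 2010)Q(Jan 2010) = 1.70×162 + 16.31×103 + 863.42×2 + 8.33×49 = 275.4 + 1679.93 + 1726.84 + 408.17 = 4090.34
link = 4322.7/4090.34 = 1.056807
Link Feb 2010→Mar 2010:
ΣP(Mar 2010)Q(Feb 2010) = 1.91×198 + 23.34×89 + 697.74×2 + 6.37×44 = 378.18 + 2077.26 + 1395.48 + 280.28 = 4131.2
ΣP(Feb 2010)Q(Feb 2010) = 1.93×198 + 20.07×89 + 787.91×2 + 7.49×44 = 382.14 + 1786.23 + 1575.82 + 329.56 = 4073.75
link = 4131.2/4073.75 = 1.014102
Link Mar 2010→Apr 2010:
ΣP(Apr 2010)Q(Mar 2010) = 2.46×203 + 19.88×76 + 689.02×2 + 6.66×54 = 499.38 + 1510.88 + 1378.04 + 359.64 = 3747.94
ΣP(Mar 2010)Q(Mar 2010) = 1.91×203 + 23.34×76 + 697.74×2 + 6.37×54 = 387.73 + 1773.84 + 1395.48 + 343.98 = 3901.03
link = 3747.94/3901.03 = 0.960757
Chained index = 100 × 1.056807 × 1.014102 × 0.960757 = 102.9653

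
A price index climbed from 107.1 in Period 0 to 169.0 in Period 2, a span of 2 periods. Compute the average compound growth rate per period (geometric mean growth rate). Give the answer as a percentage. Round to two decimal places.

Growth factor = (169.0/107.1)^(1/2) = (1.577965)^(1/2) = 1.256171
Growth rate = 1.256171 − 1 = 0.256171 = 25.6171%

25.62%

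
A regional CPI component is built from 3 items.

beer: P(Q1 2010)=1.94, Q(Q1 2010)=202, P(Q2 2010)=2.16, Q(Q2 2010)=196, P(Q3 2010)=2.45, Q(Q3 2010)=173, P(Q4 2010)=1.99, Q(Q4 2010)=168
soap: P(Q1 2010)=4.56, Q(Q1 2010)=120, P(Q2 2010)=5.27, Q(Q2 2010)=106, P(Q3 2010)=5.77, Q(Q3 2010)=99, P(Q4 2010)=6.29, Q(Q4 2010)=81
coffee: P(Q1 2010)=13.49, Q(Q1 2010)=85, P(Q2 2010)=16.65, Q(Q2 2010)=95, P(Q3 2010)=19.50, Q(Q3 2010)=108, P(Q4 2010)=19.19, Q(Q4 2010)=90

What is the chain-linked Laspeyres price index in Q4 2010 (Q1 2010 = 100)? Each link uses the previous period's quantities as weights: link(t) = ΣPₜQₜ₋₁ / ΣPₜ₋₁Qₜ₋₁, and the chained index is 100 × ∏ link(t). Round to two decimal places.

Link Q1 2010→Q2 2010:
ΣP(Q2 2010)Q(Q1 2010) = 2.16×202 + 5.27×120 + 16.65×85 = 436.32 + 632.4 + 1415.25 = 2483.97
ΣP(Q1 2010)Q(Q1 2010) = 1.94×202 + 4.56×120 + 13.49×85 = 391.88 + 547.2 + 1146.65 = 2085.73
link = 2483.97/2085.73 = 1.190936
Link Q2 2010→Q3 2010:
ΣP(Q3 2010)Q(Q2 2010) = 2.45×196 + 5.77×106 + 19.50×95 = 480.2 + 611.62 + 1852.5 = 2944.32
ΣP(Q2 2010)Q(Q2 2010) = 2.16×196 + 5.27×106 + 16.65×95 = 423.36 + 558.62 + 1581.75 = 2563.73
link = 2944.32/2563.73 = 1.148452
Link Q3 2010→Q4 2010:
ΣP(Q4 2010)Q(Q3 2010) = 1.99×173 + 6.29×99 + 19.19×108 = 344.27 + 622.71 + 2072.52 = 3039.5
ΣP(Q3 2010)Q(Q3 2010) = 2.45×173 + 5.77×99 + 19.50×108 = 423.85 + 571.23 + 2106 = 3101.08
link = 3039.5/3101.08 = 0.980142
Chained index = 100 × 1.190936 × 1.148452 × 0.980142 = 134.0572

134.06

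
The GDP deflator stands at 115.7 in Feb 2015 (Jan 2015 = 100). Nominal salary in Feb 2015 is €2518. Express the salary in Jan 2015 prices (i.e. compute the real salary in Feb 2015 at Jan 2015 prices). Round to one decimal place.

Real = Nominal ÷ (Index/100) = 2518 ÷ (115.7/100)
     = 2518 ÷ 1.157 = 2176.3181

2176.3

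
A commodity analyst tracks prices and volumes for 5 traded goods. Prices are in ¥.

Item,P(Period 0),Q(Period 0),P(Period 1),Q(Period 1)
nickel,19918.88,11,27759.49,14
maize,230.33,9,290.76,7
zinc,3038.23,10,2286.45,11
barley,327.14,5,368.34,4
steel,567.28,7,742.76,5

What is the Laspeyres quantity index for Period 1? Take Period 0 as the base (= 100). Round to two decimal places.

123.67

Laspeyres quantity index uses base-period prices as weights.
ΣP(Period 0)·Q(Period 1) = 19918.88×14 + 230.33×7 + 3038.23×11 + 327.14×4 + 567.28×5 = 278864.32 + 1612.31 + 33420.53 + 1308.56 + 2836.4 = 318042.12
ΣP(Period 0)·Q(Period 0) = 19918.88×11 + 230.33×9 + 3038.23×10 + 327.14×5 + 567.28×7 = 219107.68 + 2072.97 + 30382.3 + 1635.7 + 3970.96 = 257169.61
Index = 318042.12 / 257169.61 × 100 = 123.6702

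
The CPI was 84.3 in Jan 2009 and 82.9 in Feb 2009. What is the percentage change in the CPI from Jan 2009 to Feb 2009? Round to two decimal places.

Change = (82.9 − 84.3) / 84.3 × 100
       = -1.4 / 84.3 × 100 = -1.6607%

-1.66%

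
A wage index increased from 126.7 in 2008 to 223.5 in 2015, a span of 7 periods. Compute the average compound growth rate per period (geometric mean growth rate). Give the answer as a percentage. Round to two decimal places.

Growth factor = (223.5/126.7)^(1/7) = (1.764009)^(1/7) = 1.084462
Growth rate = 1.084462 − 1 = 0.084462 = 8.4462%

8.45%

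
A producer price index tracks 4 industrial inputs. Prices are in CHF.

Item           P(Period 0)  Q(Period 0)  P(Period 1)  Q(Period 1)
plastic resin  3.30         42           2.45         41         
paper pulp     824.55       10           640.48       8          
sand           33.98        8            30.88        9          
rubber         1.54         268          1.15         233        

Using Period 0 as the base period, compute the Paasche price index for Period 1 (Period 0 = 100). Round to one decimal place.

Paasche price index uses current-period quantities as weights.
ΣP(Period 1)·Q(Period 1) = 2.45×41 + 640.48×8 + 30.88×9 + 1.15×233 = 100.45 + 5123.84 + 277.92 + 267.95 = 5770.16
ΣP(Period 0)·Q(Period 1) = 3.30×41 + 824.55×8 + 33.98×9 + 1.54×233 = 135.3 + 6596.4 + 305.82 + 358.82 = 7396.34
Index = 5770.16 / 7396.34 × 100 = 78.0137

78.0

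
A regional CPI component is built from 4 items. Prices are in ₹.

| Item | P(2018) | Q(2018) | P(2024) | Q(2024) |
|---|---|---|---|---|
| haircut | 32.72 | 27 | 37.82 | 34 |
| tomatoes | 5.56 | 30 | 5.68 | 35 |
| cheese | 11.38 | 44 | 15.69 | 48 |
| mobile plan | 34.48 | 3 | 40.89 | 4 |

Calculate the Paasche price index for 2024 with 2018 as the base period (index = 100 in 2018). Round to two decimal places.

Paasche price index uses current-period quantities as weights.
ΣP(2024)·Q(2024) = 37.82×34 + 5.68×35 + 15.69×48 + 40.89×4 = 1285.88 + 198.8 + 753.12 + 163.56 = 2401.36
ΣP(2018)·Q(2024) = 32.72×34 + 5.56×35 + 11.38×48 + 34.48×4 = 1112.48 + 194.6 + 546.24 + 137.92 = 1991.24
Index = 2401.36 / 1991.24 × 100 = 120.5962

120.60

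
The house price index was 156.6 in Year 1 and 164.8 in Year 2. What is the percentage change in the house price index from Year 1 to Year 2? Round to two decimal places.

5.24%

Change = (164.8 − 156.6) / 156.6 × 100
       = 8.2 / 156.6 × 100 = 5.2363%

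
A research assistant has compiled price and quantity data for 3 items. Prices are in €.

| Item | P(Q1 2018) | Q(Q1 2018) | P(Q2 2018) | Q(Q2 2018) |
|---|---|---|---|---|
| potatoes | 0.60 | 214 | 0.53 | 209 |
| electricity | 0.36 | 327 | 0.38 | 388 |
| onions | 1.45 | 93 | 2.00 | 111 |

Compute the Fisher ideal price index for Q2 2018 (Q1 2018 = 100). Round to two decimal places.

Laspeyres component (base-period weights):
ΣP(Q2 2018)Q(Q1 2018) = 0.53×214 + 0.38×327 + 2.00×93 = 113.42 + 124.26 + 186 = 423.68
ΣP(Q1 2018)Q(Q1 2018) = 0.60×214 + 0.36×327 + 1.45×93 = 128.4 + 117.72 + 134.85 = 380.97
L = 423.68 / 380.97 × 100 = 111.2109
Paasche component (current-period weights):
ΣP(Q2 2018)Q(Q2 2018) = 0.53×209 + 0.38×388 + 2.00×111 = 110.77 + 147.44 + 222 = 480.21
ΣP(Q1 2018)Q(Q2 2018) = 0.60×209 + 0.36×388 + 1.45×111 = 125.4 + 139.68 + 160.95 = 426.03
P = 480.21 / 426.03 × 100 = 112.7174
Fisher = √(L × P) = √(111.2109 × 112.7174) = 111.9616

111.96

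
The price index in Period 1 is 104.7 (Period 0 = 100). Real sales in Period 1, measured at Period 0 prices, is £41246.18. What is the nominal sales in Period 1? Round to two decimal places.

43184.75

Nominal = Real × (Index/100) = 41246.18 × (104.7/100)
        = 41246.18 × 1.047 = 43184.7505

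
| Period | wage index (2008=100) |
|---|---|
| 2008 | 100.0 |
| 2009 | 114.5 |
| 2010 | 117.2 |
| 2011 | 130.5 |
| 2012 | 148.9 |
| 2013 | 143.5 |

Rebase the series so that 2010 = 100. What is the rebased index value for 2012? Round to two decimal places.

Rebased(2012) = 148.9 / 117.2 × 100 = 127.0478

127.05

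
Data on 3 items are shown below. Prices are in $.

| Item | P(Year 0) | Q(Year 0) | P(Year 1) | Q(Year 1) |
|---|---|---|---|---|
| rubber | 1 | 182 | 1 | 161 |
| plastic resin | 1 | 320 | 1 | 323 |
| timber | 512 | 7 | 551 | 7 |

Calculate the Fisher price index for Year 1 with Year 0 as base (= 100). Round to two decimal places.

Laspeyres component (base-period weights):
ΣP(Year 1)Q(Year 0) = 1×182 + 1×320 + 551×7 = 182 + 320 + 3857 = 4359
ΣP(Year 0)Q(Year 0) = 1×182 + 1×320 + 512×7 = 182 + 320 + 3584 = 4086
L = 4359 / 4086 × 100 = 106.6814
Paasche component (current-period weights):
ΣP(Year 1)Q(Year 1) = 1×161 + 1×323 + 551×7 = 161 + 323 + 3857 = 4341
ΣP(Year 0)Q(Year 1) = 1×161 + 1×323 + 512×7 = 161 + 323 + 3584 = 4068
P = 4341 / 4068 × 100 = 106.7109
Fisher = √(L × P) = √(106.6814 × 106.7109) = 106.6961

106.70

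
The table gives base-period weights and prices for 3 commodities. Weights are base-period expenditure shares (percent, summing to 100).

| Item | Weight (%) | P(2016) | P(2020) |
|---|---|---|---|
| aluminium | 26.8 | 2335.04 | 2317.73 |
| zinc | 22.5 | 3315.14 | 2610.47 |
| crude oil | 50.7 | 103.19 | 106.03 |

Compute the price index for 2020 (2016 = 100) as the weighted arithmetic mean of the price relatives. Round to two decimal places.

aluminium: 26.8 × (2317.73/2335.04) = 26.8 × 0.992587 = 26.6013
zinc: 22.5 × (2610.47/3315.14) = 22.5 × 0.787439 = 17.7174
crude oil: 50.7 × (106.03/103.19) = 50.7 × 1.027522 = 52.0954
Index = Σ wᵢ·(p₁ᵢ/p₀ᵢ) = 26.6013 + 17.7174 + 52.0954 = 96.4141

96.41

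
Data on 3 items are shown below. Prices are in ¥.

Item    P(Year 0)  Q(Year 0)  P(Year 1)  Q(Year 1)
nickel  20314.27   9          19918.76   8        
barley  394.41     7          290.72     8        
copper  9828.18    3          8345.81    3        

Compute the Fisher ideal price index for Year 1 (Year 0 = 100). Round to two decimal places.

95.81

Laspeyres component (base-period weights):
ΣP(Year 1)Q(Year 0) = 19918.76×9 + 290.72×7 + 8345.81×3 = 179268.84 + 2035.04 + 25037.43 = 206341.31
ΣP(Year 0)Q(Year 0) = 20314.27×9 + 394.41×7 + 9828.18×3 = 182828.43 + 2760.87 + 29484.54 = 215073.84
L = 206341.31 / 215073.84 × 100 = 95.9398
Paasche component (current-period weights):
ΣP(Year 1)Q(Year 1) = 19918.76×8 + 290.72×8 + 8345.81×3 = 159350.08 + 2325.76 + 25037.43 = 186713.27
ΣP(Year 0)Q(Year 1) = 20314.27×8 + 394.41×8 + 9828.18×3 = 162514.16 + 3155.28 + 29484.54 = 195153.98
P = 186713.27 / 195153.98 × 100 = 95.6748
Fisher = √(L × P) = √(95.9398 × 95.6748) = 95.8072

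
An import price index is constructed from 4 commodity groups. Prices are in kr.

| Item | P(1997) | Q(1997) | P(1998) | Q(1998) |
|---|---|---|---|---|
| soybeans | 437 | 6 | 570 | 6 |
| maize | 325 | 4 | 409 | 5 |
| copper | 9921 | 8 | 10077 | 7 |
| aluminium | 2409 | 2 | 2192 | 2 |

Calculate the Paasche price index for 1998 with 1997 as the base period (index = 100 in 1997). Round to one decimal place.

102.4

Paasche price index uses current-period quantities as weights.
ΣP(1998)·Q(1998) = 570×6 + 409×5 + 10077×7 + 2192×2 = 3420 + 2045 + 70539 + 4384 = 80388
ΣP(1997)·Q(1998) = 437×6 + 325×5 + 9921×7 + 2409×2 = 2622 + 1625 + 69447 + 4818 = 78512
Index = 80388 / 78512 × 100 = 102.3894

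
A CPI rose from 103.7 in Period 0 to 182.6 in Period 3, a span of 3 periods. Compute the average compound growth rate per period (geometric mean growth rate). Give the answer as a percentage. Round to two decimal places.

20.76%

Growth factor = (182.6/103.7)^(1/3) = (1.760849)^(1/3) = 1.207556
Growth rate = 1.207556 − 1 = 0.207556 = 20.7556%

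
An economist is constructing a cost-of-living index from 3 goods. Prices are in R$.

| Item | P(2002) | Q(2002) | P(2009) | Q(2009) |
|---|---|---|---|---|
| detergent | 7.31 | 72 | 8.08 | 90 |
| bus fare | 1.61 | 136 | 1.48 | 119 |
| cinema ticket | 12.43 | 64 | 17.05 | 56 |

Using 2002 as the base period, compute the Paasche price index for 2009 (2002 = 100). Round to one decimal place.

Paasche price index uses current-period quantities as weights.
ΣP(2009)·Q(2009) = 8.08×90 + 1.48×119 + 17.05×56 = 727.2 + 176.12 + 954.8 = 1858.12
ΣP(2002)·Q(2009) = 7.31×90 + 1.61×119 + 12.43×56 = 657.9 + 191.59 + 696.08 = 1545.57
Index = 1858.12 / 1545.57 × 100 = 120.2223

120.2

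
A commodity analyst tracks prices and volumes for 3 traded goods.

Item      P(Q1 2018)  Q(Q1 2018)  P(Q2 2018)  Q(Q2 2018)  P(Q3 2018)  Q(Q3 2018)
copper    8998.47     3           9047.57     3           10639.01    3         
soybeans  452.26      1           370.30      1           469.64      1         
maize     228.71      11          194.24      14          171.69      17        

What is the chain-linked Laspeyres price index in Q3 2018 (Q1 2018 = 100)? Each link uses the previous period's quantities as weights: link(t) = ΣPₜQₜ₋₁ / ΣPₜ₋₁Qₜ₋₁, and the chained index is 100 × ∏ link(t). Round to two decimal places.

113.87

Link Q1 2018→Q2 2018:
ΣP(Q2 2018)Q(Q1 2018) = 9047.57×3 + 370.30×1 + 194.24×11 = 27142.71 + 370.3 + 2136.64 = 29649.65
ΣP(Q1 2018)Q(Q1 2018) = 8998.47×3 + 452.26×1 + 228.71×11 = 26995.41 + 452.26 + 2515.81 = 29963.48
link = 29649.65/29963.48 = 0.989526
Link Q2 2018→Q3 2018:
ΣP(Q3 2018)Q(Q2 2018) = 10639.01×3 + 469.64×1 + 171.69×14 = 31917.03 + 469.64 + 2403.66 = 34790.33
ΣP(Q2 2018)Q(Q2 2018) = 9047.57×3 + 370.30×1 + 194.24×14 = 27142.71 + 370.3 + 2719.36 = 30232.37
link = 34790.33/30232.37 = 1.150764
Chained index = 100 × 0.989526 × 1.150764 = 113.8711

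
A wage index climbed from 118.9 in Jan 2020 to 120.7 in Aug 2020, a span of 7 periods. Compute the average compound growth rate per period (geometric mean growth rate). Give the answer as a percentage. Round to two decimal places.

0.21%

Growth factor = (120.7/118.9)^(1/7) = (1.015139)^(1/7) = 1.002149
Growth rate = 1.002149 − 1 = 0.002149 = 0.2149%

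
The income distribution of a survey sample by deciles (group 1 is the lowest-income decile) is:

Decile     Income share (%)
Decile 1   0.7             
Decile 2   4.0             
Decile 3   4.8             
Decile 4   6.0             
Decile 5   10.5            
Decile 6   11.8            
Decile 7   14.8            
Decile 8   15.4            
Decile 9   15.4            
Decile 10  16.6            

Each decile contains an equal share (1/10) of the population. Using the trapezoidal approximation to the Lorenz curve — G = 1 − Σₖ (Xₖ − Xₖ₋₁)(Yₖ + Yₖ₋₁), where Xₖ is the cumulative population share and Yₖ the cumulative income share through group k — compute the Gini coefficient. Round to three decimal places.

0.304

Cumulative income shares Yₖ: 0.0070, 0.0470, 0.0950, 0.1550, 0.2600, 0.3780, 0.5260, 0.6800, 0.8340, 1.0000
Σ (Xₖ−Xₖ₋₁)(Yₖ+Yₖ₋₁) = (1/10)(0.0070+0.0000) + (1/10)(0.0470+0.0070) + (1/10)(0.0950+0.0470) + (1/10)(0.1550+0.0950) + (1/10)(0.2600+0.1550) + (1/10)(0.3780+0.2600) + (1/10)(0.5260+0.3780) + (1/10)(0.6800+0.5260) + (1/10)(0.8340+0.6800) + (1/10)(1.0000+0.8340)
  = 0.0007 + 0.0054 + 0.0142 + 0.0250 + 0.0415 + 0.0638 + 0.0904 + 0.1206 + 0.1514 + 0.1834 = 0.6964
G = 1 − 0.6964 = 0.3036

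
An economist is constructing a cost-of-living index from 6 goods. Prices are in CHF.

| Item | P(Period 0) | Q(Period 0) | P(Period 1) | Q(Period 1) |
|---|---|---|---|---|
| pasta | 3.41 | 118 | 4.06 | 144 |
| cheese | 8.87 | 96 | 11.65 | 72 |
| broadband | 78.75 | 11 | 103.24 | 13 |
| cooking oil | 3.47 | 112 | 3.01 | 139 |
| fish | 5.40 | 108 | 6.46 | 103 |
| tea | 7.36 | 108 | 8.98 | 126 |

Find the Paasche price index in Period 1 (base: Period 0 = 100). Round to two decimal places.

120.91

Paasche price index uses current-period quantities as weights.
ΣP(Period 1)·Q(Period 1) = 4.06×144 + 11.65×72 + 103.24×13 + 3.01×139 + 6.46×103 + 8.98×126 = 584.64 + 838.8 + 1342.12 + 418.39 + 665.38 + 1131.48 = 4980.81
ΣP(Period 0)·Q(Period 1) = 3.41×144 + 8.87×72 + 78.75×13 + 3.47×139 + 5.40×103 + 7.36×126 = 491.04 + 638.64 + 1023.75 + 482.33 + 556.2 + 927.36 = 4119.32
Index = 4980.81 / 4119.32 × 100 = 120.9134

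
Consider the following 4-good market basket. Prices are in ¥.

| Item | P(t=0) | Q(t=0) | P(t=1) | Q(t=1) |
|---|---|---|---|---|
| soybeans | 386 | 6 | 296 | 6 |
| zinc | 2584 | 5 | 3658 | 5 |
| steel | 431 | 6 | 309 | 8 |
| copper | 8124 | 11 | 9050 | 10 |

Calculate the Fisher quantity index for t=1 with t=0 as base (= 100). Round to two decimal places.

93.14

Laspeyres component (base-period weights):
ΣP(t=0)Q(t=1) = 386×6 + 2584×5 + 431×8 + 8124×10 = 2316 + 12920 + 3448 + 81240 = 99924
ΣP(t=0)Q(t=0) = 386×6 + 2584×5 + 431×6 + 8124×11 = 2316 + 12920 + 2586 + 89364 = 107186
L = 99924 / 107186 × 100 = 93.2249
Paasche component (current-period weights):
ΣP(t=1)Q(t=1) = 296×6 + 3658×5 + 309×8 + 9050×10 = 1776 + 18290 + 2472 + 90500 = 113038
ΣP(t=1)Q(t=0) = 296×6 + 3658×5 + 309×6 + 9050×11 = 1776 + 18290 + 1854 + 99550 = 121470
P = 113038 / 121470 × 100 = 93.0584
Fisher = √(L × P) = √(93.2249 × 93.0584) = 93.1416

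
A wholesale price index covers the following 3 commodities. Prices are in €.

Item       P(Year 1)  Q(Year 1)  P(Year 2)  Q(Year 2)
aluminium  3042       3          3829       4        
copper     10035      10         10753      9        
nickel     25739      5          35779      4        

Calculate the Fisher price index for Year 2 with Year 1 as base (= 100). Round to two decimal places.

Laspeyres component (base-period weights):
ΣP(Year 2)Q(Year 1) = 3829×3 + 10753×10 + 35779×5 = 11487 + 107530 + 178895 = 297912
ΣP(Year 1)Q(Year 1) = 3042×3 + 10035×10 + 25739×5 = 9126 + 100350 + 128695 = 238171
L = 297912 / 238171 × 100 = 125.0832
Paasche component (current-period weights):
ΣP(Year 2)Q(Year 2) = 3829×4 + 10753×9 + 35779×4 = 15316 + 96777 + 143116 = 255209
ΣP(Year 1)Q(Year 2) = 3042×4 + 10035×9 + 25739×4 = 12168 + 90315 + 102956 = 205439
P = 255209 / 205439 × 100 = 124.2262
Fisher = √(L × P) = √(125.0832 × 124.2262) = 124.6540

124.65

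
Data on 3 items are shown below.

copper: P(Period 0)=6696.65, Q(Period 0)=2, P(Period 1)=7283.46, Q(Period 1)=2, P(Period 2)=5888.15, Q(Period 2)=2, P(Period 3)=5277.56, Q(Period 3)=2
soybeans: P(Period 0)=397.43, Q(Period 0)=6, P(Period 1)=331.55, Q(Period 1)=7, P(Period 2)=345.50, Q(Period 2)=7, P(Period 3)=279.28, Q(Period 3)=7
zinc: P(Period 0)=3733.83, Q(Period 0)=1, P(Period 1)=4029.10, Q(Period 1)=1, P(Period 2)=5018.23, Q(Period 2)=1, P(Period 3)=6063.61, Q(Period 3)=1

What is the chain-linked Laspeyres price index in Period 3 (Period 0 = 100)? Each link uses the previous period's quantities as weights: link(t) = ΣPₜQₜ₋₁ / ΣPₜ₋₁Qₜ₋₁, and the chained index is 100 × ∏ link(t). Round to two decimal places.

Link Period 0→Period 1:
ΣP(Period 1)Q(Period 0) = 7283.46×2 + 331.55×6 + 4029.10×1 = 14566.92 + 1989.3 + 4029.1 = 20585.32
ΣP(Period 0)Q(Period 0) = 6696.65×2 + 397.43×6 + 3733.83×1 = 13393.3 + 2384.58 + 3733.83 = 19511.71
link = 20585.32/19511.71 = 1.055024
Link Period 1→Period 2:
ΣP(Period 2)Q(Period 1) = 5888.15×2 + 345.50×7 + 5018.23×1 = 11776.3 + 2418.5 + 5018.23 = 19213.03
ΣP(Period 1)Q(Period 1) = 7283.46×2 + 331.55×7 + 4029.10×1 = 14566.92 + 2320.85 + 4029.1 = 20916.87
link = 19213.03/20916.87 = 0.918542
Link Period 2→Period 3:
ΣP(Period 3)Q(Period 2) = 5277.56×2 + 279.28×7 + 6063.61×1 = 10555.12 + 1954.96 + 6063.61 = 18573.69
ΣP(Period 2)Q(Period 2) = 5888.15×2 + 345.50×7 + 5018.23×1 = 11776.3 + 2418.5 + 5018.23 = 19213.03
link = 18573.69/19213.03 = 0.966724
Chained index = 100 × 1.055024 × 0.918542 × 0.966724 = 93.6836

93.68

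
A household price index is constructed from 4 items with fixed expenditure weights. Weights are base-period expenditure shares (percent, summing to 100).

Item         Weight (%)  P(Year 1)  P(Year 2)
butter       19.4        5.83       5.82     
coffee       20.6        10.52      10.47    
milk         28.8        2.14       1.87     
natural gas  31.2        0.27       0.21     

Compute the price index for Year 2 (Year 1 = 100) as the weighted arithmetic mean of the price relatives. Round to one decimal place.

89.3

butter: 19.4 × (5.82/5.83) = 19.4 × 0.998285 = 19.3667
coffee: 20.6 × (10.47/10.52) = 20.6 × 0.995247 = 20.5021
milk: 28.8 × (1.87/2.14) = 28.8 × 0.873832 = 25.1664
natural gas: 31.2 × (0.21/0.27) = 31.2 × 0.777778 = 24.2667
Index = Σ wᵢ·(p₁ᵢ/p₀ᵢ) = 19.3667 + 20.5021 + 25.1664 + 24.2667 = 89.3018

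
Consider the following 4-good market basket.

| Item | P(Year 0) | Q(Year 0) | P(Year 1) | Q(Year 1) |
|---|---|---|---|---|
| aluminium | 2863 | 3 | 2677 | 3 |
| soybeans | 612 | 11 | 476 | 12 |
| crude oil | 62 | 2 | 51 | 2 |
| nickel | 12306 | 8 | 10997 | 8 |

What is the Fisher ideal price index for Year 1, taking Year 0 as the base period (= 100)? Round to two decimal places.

88.95

Laspeyres component (base-period weights):
ΣP(Year 1)Q(Year 0) = 2677×3 + 476×11 + 51×2 + 10997×8 = 8031 + 5236 + 102 + 87976 = 101345
ΣP(Year 0)Q(Year 0) = 2863×3 + 612×11 + 62×2 + 12306×8 = 8589 + 6732 + 124 + 98448 = 113893
L = 101345 / 113893 × 100 = 88.9826
Paasche component (current-period weights):
ΣP(Year 1)Q(Year 1) = 2677×3 + 476×12 + 51×2 + 10997×8 = 8031 + 5712 + 102 + 87976 = 101821
ΣP(Year 0)Q(Year 1) = 2863×3 + 612×12 + 62×2 + 12306×8 = 8589 + 7344 + 124 + 98448 = 114505
P = 101821 / 114505 × 100 = 88.9228
Fisher = √(L × P) = √(88.9826 × 88.9228) = 88.9527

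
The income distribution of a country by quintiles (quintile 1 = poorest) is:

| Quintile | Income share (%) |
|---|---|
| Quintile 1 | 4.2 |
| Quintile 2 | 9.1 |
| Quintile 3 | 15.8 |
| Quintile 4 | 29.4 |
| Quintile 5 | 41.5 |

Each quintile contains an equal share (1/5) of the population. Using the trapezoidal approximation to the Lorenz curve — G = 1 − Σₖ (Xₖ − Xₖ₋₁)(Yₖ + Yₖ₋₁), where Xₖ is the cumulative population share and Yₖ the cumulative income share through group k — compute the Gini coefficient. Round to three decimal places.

0.380

Cumulative income shares Yₖ: 0.0420, 0.1330, 0.2910, 0.5850, 1.0000
Σ (Xₖ−Xₖ₋₁)(Yₖ+Yₖ₋₁) = (1/5)(0.0420+0.0000) + (1/5)(0.1330+0.0420) + (1/5)(0.2910+0.1330) + (1/5)(0.5850+0.2910) + (1/5)(1.0000+0.5850)
  = 0.0084 + 0.0350 + 0.0848 + 0.1752 + 0.3170 = 0.6204
G = 1 − 0.6204 = 0.3796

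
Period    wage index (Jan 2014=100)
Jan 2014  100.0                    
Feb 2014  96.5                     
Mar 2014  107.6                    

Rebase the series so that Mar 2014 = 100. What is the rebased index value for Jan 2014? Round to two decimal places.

Rebased(Jan 2014) = 100.0 / 107.6 × 100 = 92.9368

92.94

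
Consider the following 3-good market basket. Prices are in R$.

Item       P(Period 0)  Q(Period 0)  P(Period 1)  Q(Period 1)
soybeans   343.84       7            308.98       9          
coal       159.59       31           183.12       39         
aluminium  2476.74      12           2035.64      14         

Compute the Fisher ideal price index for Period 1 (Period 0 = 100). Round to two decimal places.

Laspeyres component (base-period weights):
ΣP(Period 1)Q(Period 0) = 308.98×7 + 183.12×31 + 2035.64×12 = 2162.86 + 5676.72 + 24427.68 = 32267.26
ΣP(Period 0)Q(Period 0) = 343.84×7 + 159.59×31 + 2476.74×12 = 2406.88 + 4947.29 + 29720.88 = 37075.05
L = 32267.26 / 37075.05 × 100 = 87.0323
Paasche component (current-period weights):
ΣP(Period 1)Q(Period 1) = 308.98×9 + 183.12×39 + 2035.64×14 = 2780.82 + 7141.68 + 28498.96 = 38421.46
ΣP(Period 0)Q(Period 1) = 343.84×9 + 159.59×39 + 2476.74×14 = 3094.56 + 6224.01 + 34674.36 = 43992.93
P = 38421.46 / 43992.93 × 100 = 87.3355
Fisher = √(L × P) = √(87.0323 × 87.3355) = 87.1838

87.18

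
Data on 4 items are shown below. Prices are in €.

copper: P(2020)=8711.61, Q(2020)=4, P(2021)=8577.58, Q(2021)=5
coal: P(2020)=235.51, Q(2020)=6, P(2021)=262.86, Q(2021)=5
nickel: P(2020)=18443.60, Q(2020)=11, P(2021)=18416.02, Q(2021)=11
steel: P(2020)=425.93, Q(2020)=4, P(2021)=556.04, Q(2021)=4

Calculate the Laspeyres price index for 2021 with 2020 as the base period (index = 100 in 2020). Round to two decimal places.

Laspeyres price index uses base-period quantities as weights.
ΣP(2021)·Q(2020) = 8577.58×4 + 262.86×6 + 18416.02×11 + 556.04×4 = 34310.32 + 1577.16 + 202576.22 + 2224.16 = 240687.86
ΣP(2020)·Q(2020) = 8711.61×4 + 235.51×6 + 18443.60×11 + 425.93×4 = 34846.44 + 1413.06 + 202879.6 + 1703.72 = 240842.82
Index = 240687.86 / 240842.82 × 100 = 99.9357

99.94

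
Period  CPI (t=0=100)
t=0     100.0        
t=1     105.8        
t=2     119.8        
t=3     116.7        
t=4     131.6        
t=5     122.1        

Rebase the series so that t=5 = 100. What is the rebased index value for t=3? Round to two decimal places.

Rebased(t=3) = 116.7 / 122.1 × 100 = 95.5774

95.58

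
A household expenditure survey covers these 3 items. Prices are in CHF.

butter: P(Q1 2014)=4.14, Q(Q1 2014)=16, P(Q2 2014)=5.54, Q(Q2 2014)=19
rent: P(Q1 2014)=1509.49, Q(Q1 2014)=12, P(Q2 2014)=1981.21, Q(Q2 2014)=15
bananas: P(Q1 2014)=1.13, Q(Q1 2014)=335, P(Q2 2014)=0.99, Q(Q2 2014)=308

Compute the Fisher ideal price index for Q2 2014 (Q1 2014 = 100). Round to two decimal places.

Laspeyres component (base-period weights):
ΣP(Q2 2014)Q(Q1 2014) = 5.54×16 + 1981.21×12 + 0.99×335 = 88.64 + 23774.52 + 331.65 = 24194.81
ΣP(Q1 2014)Q(Q1 2014) = 4.14×16 + 1509.49×12 + 1.13×335 = 66.24 + 18113.88 + 378.55 = 18558.67
L = 24194.81 / 18558.67 × 100 = 130.3693
Paasche component (current-period weights):
ΣP(Q2 2014)Q(Q2 2014) = 5.54×19 + 1981.21×15 + 0.99×308 = 105.26 + 29718.15 + 304.92 = 30128.33
ΣP(Q1 2014)Q(Q2 2014) = 4.14×19 + 1509.49×15 + 1.13×308 = 78.66 + 22642.35 + 348.04 = 23069.05
P = 30128.33 / 23069.05 × 100 = 130.6007
Fisher = √(L × P) = √(130.3693 × 130.6007) = 130.4849

130.48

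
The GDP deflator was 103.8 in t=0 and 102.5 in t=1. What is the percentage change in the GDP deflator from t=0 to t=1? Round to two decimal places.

Change = (102.5 − 103.8) / 103.8 × 100
       = -1.3 / 103.8 × 100 = -1.2524%

-1.25%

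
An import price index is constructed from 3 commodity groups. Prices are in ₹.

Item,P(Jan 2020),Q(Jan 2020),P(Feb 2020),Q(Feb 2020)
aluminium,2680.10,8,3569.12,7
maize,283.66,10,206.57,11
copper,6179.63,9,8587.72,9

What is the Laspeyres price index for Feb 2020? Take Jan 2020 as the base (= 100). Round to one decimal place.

135.1

Laspeyres price index uses base-period quantities as weights.
ΣP(Feb 2020)·Q(Jan 2020) = 3569.12×8 + 206.57×10 + 8587.72×9 = 28552.96 + 2065.7 + 77289.48 = 107908.14
ΣP(Jan 2020)·Q(Jan 2020) = 2680.10×8 + 283.66×10 + 6179.63×9 = 21440.8 + 2836.6 + 55616.67 = 79894.07
Index = 107908.14 / 79894.07 × 100 = 135.0640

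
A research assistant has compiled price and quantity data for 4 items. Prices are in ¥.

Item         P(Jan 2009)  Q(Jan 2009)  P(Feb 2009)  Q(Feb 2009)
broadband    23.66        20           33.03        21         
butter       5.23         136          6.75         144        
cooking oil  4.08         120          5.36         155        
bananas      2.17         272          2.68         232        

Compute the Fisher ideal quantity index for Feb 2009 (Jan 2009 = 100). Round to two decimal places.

105.52

Laspeyres component (base-period weights):
ΣP(Jan 2009)Q(Feb 2009) = 23.66×21 + 5.23×144 + 4.08×155 + 2.17×232 = 496.86 + 753.12 + 632.4 + 503.44 = 2385.82
ΣP(Jan 2009)Q(Jan 2009) = 23.66×20 + 5.23×136 + 4.08×120 + 2.17×272 = 473.2 + 711.28 + 489.6 + 590.24 = 2264.32
L = 2385.82 / 2264.32 × 100 = 105.3658
Paasche component (current-period weights):
ΣP(Feb 2009)Q(Feb 2009) = 33.03×21 + 6.75×144 + 5.36×155 + 2.68×232 = 693.63 + 972 + 830.8 + 621.76 = 3118.19
ΣP(Feb 2009)Q(Jan 2009) = 33.03×20 + 6.75×136 + 5.36×120 + 2.68×272 = 660.6 + 918 + 643.2 + 728.96 = 2950.76
P = 3118.19 / 2950.76 × 100 = 105.6741
Fisher = √(L × P) = √(105.3658 × 105.6741) = 105.5199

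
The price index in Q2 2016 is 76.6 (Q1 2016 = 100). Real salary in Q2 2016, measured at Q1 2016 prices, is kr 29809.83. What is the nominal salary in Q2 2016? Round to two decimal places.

Nominal = Real × (Index/100) = 29809.83 × (76.6/100)
        = 29809.83 × 0.766 = 22834.3298

22834.33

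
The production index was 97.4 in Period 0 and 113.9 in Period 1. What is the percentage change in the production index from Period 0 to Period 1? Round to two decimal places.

16.94%

Change = (113.9 − 97.4) / 97.4 × 100
       = 16.5 / 97.4 × 100 = 16.9405%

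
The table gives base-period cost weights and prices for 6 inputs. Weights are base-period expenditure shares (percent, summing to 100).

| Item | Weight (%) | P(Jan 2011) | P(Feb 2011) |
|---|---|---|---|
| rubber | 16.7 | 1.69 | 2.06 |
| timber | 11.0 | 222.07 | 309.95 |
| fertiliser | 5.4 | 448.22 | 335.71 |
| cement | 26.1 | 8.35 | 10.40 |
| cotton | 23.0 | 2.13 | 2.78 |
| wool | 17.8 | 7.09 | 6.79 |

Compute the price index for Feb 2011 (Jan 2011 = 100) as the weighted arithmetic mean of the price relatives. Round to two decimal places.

rubber: 16.7 × (2.06/1.69) = 16.7 × 1.218935 = 20.3562
timber: 11.0 × (309.95/222.07) = 11.0 × 1.395731 = 15.3530
fertiliser: 5.4 × (335.71/448.22) = 5.4 × 0.748985 = 4.0445
cement: 26.1 × (10.40/8.35) = 26.1 × 1.245509 = 32.5078
cotton: 23.0 × (2.78/2.13) = 23.0 × 1.305164 = 30.0188
wool: 17.8 × (6.79/7.09) = 17.8 × 0.957687 = 17.0468
Index = Σ wᵢ·(p₁ᵢ/p₀ᵢ) = 20.3562 + 15.3530 + 4.0445 + 32.5078 + 30.0188 + 17.0468 = 119.3272

119.33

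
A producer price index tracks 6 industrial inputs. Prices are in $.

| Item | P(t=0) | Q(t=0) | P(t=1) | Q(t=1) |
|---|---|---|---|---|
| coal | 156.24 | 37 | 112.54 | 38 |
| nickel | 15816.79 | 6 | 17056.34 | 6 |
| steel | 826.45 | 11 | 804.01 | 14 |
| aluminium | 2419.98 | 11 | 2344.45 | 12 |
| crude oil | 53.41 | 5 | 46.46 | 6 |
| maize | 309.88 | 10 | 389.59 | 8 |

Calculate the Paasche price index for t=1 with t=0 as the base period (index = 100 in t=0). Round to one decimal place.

103.6

Paasche price index uses current-period quantities as weights.
ΣP(t=1)·Q(t=1) = 112.54×38 + 17056.34×6 + 804.01×14 + 2344.45×12 + 46.46×6 + 389.59×8 = 4276.52 + 102338.04 + 11256.14 + 28133.4 + 278.76 + 3116.72 = 149399.58
ΣP(t=0)·Q(t=1) = 156.24×38 + 15816.79×6 + 826.45×14 + 2419.98×12 + 53.41×6 + 309.88×8 = 5937.12 + 94900.74 + 11570.3 + 29039.76 + 320.46 + 2479.04 = 144247.42
Index = 149399.58 / 144247.42 × 100 = 103.5718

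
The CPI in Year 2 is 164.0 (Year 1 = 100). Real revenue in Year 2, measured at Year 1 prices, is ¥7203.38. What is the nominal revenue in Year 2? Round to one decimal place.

Nominal = Real × (Index/100) = 7203.38 × (164.0/100)
        = 7203.38 × 1.640 = 11813.5432

11813.5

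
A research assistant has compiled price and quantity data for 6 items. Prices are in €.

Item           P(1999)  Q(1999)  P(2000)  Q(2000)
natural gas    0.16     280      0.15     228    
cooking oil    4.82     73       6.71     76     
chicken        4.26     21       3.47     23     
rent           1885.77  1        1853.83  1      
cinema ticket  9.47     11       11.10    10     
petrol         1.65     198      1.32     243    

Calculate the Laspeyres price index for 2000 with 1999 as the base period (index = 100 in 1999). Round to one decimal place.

Laspeyres price index uses base-period quantities as weights.
ΣP(2000)·Q(1999) = 0.15×280 + 6.71×73 + 3.47×21 + 1853.83×1 + 11.10×11 + 1.32×198 = 42 + 489.83 + 72.87 + 1853.83 + 122.1 + 261.36 = 2841.99
ΣP(1999)·Q(1999) = 0.16×280 + 4.82×73 + 4.26×21 + 1885.77×1 + 9.47×11 + 1.65×198 = 44.8 + 351.86 + 89.46 + 1885.77 + 104.17 + 326.7 = 2802.76
Index = 2841.99 / 2802.76 × 100 = 101.3997

101.4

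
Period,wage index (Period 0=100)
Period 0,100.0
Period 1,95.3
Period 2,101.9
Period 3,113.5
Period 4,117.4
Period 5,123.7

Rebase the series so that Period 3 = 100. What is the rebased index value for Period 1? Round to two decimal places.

83.96

Rebased(Period 1) = 95.3 / 113.5 × 100 = 83.9648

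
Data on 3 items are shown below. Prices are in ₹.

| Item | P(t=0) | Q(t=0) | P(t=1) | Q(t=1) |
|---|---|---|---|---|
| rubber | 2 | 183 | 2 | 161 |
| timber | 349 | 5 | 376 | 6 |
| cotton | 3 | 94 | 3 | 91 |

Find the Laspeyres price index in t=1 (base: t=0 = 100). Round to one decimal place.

105.6

Laspeyres price index uses base-period quantities as weights.
ΣP(t=1)·Q(t=0) = 2×183 + 376×5 + 3×94 = 366 + 1880 + 282 = 2528
ΣP(t=0)·Q(t=0) = 2×183 + 349×5 + 3×94 = 366 + 1745 + 282 = 2393
Index = 2528 / 2393 × 100 = 105.6415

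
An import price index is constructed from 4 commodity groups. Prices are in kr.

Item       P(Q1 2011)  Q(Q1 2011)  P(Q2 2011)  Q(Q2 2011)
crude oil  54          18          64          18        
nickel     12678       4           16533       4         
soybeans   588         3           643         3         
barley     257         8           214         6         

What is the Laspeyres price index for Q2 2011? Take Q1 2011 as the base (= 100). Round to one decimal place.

Laspeyres price index uses base-period quantities as weights.
ΣP(Q2 2011)·Q(Q1 2011) = 64×18 + 16533×4 + 643×3 + 214×8 = 1152 + 66132 + 1929 + 1712 = 70925
ΣP(Q1 2011)·Q(Q1 2011) = 54×18 + 12678×4 + 588×3 + 257×8 = 972 + 50712 + 1764 + 2056 = 55504
Index = 70925 / 55504 × 100 = 127.7836

127.8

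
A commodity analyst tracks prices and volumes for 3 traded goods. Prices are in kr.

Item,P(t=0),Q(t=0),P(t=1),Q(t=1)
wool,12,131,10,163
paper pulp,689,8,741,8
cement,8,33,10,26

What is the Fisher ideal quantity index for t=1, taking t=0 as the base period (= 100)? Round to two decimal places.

103.88

Laspeyres component (base-period weights):
ΣP(t=0)Q(t=1) = 12×163 + 689×8 + 8×26 = 1956 + 5512 + 208 = 7676
ΣP(t=0)Q(t=0) = 12×131 + 689×8 + 8×33 = 1572 + 5512 + 264 = 7348
L = 7676 / 7348 × 100 = 104.4638
Paasche component (current-period weights):
ΣP(t=1)Q(t=1) = 10×163 + 741×8 + 10×26 = 1630 + 5928 + 260 = 7818
ΣP(t=1)Q(t=0) = 10×131 + 741×8 + 10×33 = 1310 + 5928 + 330 = 7568
P = 7818 / 7568 × 100 = 103.3034
Fisher = √(L × P) = √(104.4638 × 103.3034) = 103.8820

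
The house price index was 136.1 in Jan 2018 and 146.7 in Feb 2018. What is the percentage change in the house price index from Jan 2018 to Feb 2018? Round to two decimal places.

7.79%

Change = (146.7 − 136.1) / 136.1 × 100
       = 10.6 / 136.1 × 100 = 7.7884%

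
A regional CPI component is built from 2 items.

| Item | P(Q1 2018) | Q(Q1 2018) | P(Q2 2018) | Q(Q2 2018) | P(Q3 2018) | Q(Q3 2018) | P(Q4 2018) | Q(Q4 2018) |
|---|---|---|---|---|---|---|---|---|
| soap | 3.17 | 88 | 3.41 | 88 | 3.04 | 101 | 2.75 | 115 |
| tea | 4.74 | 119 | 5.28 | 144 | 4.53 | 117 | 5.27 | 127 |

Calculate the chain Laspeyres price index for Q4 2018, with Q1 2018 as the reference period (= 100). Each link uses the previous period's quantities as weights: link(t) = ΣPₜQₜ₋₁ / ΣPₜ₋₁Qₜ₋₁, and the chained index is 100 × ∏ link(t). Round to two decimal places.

Link Q1 2018→Q2 2018:
ΣP(Q2 2018)Q(Q1 2018) = 3.41×88 + 5.28×119 = 300.08 + 628.32 = 928.4
ΣP(Q1 2018)Q(Q1 2018) = 3.17×88 + 4.74×119 = 278.96 + 564.06 = 843.02
link = 928.4/843.02 = 1.101279
Link Q2 2018→Q3 2018:
ΣP(Q3 2018)Q(Q2 2018) = 3.04×88 + 4.53×144 = 267.52 + 652.32 = 919.84
ΣP(Q2 2018)Q(Q2 2018) = 3.41×88 + 5.28×144 = 300.08 + 760.32 = 1060.4
link = 919.84/1060.4 = 0.867446
Link Q3 2018→Q4 2018:
ΣP(Q4 2018)Q(Q3 2018) = 2.75×101 + 5.27×117 = 277.75 + 616.59 = 894.34
ΣP(Q3 2018)Q(Q3 2018) = 3.04×101 + 4.53×117 = 307.04 + 530.01 = 837.05
link = 894.34/837.05 = 1.068443
Chained index = 100 × 1.101279 × 0.867446 × 1.068443 = 102.0683

102.07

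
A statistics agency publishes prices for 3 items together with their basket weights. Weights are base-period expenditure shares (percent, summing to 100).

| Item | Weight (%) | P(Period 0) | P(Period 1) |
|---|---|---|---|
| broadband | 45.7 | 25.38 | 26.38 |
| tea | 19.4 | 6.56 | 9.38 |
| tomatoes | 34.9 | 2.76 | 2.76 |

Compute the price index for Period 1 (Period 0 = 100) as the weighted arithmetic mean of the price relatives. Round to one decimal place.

110.1

broadband: 45.7 × (26.38/25.38) = 45.7 × 1.039401 = 47.5006
tea: 19.4 × (9.38/6.56) = 19.4 × 1.429878 = 27.7396
tomatoes: 34.9 × (2.76/2.76) = 34.9 × 1.000000 = 34.9000
Index = Σ wᵢ·(p₁ᵢ/p₀ᵢ) = 47.5006 + 27.7396 + 34.9000 = 110.1403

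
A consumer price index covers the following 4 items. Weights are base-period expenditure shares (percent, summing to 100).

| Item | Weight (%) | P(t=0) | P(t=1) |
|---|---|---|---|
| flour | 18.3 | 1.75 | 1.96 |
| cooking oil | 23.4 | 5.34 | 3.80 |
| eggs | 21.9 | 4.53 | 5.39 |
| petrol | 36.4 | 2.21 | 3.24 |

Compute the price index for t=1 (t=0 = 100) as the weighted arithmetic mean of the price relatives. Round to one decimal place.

116.6

flour: 18.3 × (1.96/1.75) = 18.3 × 1.120000 = 20.4960
cooking oil: 23.4 × (3.80/5.34) = 23.4 × 0.711610 = 16.6517
eggs: 21.9 × (5.39/4.53) = 21.9 × 1.189845 = 26.0576
petrol: 36.4 × (3.24/2.21) = 36.4 × 1.466063 = 53.3647
Index = Σ wᵢ·(p₁ᵢ/p₀ᵢ) = 20.4960 + 16.6517 + 26.0576 + 53.3647 = 116.5700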